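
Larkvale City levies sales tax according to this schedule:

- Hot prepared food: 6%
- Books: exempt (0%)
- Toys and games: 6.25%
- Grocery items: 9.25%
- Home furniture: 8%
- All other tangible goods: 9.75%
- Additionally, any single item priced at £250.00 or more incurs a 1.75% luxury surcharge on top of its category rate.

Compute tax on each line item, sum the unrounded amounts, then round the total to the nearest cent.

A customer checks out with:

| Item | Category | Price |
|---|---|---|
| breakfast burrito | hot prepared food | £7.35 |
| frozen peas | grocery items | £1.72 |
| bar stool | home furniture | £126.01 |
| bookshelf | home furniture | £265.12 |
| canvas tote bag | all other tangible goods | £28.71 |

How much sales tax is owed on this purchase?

£39.33

Breakfast burrito £7.35: hot prepared food → 6% → £0.441
Frozen peas £1.72: grocery items → 9.25% → £0.1591
Bar stool £126.01: home furniture → 8% → £10.0808
Bookshelf £265.12: home furniture → 8% + 1.75% surcharge = 9.75% → £25.8492
Canvas tote bag £28.71: all other tangible goods → 9.75% → £2.799225
Unrounded tax sum = £39.329325 → £39.33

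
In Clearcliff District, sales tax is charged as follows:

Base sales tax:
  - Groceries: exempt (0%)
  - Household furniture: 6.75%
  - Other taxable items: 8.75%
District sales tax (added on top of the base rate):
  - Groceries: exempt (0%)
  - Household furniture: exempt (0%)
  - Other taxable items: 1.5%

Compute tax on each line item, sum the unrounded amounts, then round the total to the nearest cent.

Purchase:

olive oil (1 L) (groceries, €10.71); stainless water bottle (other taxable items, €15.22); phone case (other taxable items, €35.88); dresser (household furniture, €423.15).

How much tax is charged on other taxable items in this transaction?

Stainless water bottle €15.22: other taxable items → 8.75% + 1.5% district = 10.25% → €1.56005
Phone case €35.88: other taxable items → 8.75% + 1.5% district = 10.25% → €3.6777
Tax on other taxable items: unrounded sum = €5.23775 → €5.24

€5.24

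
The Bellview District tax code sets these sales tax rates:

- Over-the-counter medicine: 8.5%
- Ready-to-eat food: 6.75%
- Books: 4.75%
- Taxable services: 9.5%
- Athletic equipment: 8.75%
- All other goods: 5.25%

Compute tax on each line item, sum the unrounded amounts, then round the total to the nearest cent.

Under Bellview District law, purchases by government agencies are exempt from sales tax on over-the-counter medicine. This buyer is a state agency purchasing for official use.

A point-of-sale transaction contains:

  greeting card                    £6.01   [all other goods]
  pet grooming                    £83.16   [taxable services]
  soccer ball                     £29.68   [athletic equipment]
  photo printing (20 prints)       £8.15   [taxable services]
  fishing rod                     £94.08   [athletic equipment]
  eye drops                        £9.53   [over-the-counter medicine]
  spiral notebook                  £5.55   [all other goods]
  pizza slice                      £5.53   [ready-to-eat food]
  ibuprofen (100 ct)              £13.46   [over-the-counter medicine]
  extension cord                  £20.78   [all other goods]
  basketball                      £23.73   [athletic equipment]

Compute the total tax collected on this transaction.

Greeting card £6.01: all other goods → 5.25% → £0.315525
Pet grooming £83.16: taxable services → 9.5% → £7.9002
Soccer ball £29.68: athletic equipment → 8.75% → £2.597
Photo printing (20 prints) £8.15: taxable services → 9.5% → £0.77425
Fishing rod £94.08: athletic equipment → 8.75% → £8.232
Eye drops £9.53: over-the-counter medicine, buyer-exempt → 0% → £0.00
Spiral notebook £5.55: all other goods → 5.25% → £0.291375
Pizza slice £5.53: ready-to-eat food → 6.75% → £0.373275
Ibuprofen (100 ct) £13.46: over-the-counter medicine, buyer-exempt → 0% → £0.00
Extension cord £20.78: all other goods → 5.25% → £1.09095
Basketball £23.73: athletic equipment → 8.75% → £2.076375
Unrounded tax sum = £23.65095 → £23.65

£23.65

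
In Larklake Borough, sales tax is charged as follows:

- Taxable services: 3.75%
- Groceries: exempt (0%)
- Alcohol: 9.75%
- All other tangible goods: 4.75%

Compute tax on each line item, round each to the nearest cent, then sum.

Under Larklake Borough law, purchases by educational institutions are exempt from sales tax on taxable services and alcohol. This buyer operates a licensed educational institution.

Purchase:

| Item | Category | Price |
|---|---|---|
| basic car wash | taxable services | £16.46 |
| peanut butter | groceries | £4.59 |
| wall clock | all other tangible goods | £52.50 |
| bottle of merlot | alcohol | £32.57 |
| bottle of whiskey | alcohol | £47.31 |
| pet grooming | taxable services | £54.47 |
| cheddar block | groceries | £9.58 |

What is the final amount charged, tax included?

£219.97

Basic car wash £16.46: taxable services, buyer-exempt → 0% → £0.00
Peanut butter £4.59: groceries → 0% → £0.00
Wall clock £52.50: all other tangible goods → 4.75% → £2.49
Bottle of merlot £32.57: alcohol, buyer-exempt → 0% → £0.00
Bottle of whiskey £47.31: alcohol, buyer-exempt → 0% → £0.00
Pet grooming £54.47: taxable services, buyer-exempt → 0% → £0.00
Cheddar block £9.58: groceries → 0% → £0.00
Subtotal = £217.48; tax = £2.49; total due = £219.97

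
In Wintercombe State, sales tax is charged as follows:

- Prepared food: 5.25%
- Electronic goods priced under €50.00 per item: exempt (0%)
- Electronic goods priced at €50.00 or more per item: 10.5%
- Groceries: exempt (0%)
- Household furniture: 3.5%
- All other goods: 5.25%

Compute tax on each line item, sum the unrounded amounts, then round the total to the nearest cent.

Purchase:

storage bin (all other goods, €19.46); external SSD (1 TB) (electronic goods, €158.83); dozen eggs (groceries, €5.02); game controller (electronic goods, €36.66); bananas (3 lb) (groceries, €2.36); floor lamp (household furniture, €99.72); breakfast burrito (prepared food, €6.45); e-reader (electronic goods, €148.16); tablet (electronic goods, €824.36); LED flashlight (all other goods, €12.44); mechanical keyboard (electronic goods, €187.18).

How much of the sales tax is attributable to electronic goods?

External SSD (1 TB) €158.83: electronic goods, €50.00 or more → 10.5% → €16.67715
Game controller €36.66: electronic goods, under €50.00 → 0% → €0.00
E-reader €148.16: electronic goods, €50.00 or more → 10.5% → €15.5568
Tablet €824.36: electronic goods, €50.00 or more → 10.5% → €86.5578
Mechanical keyboard €187.18: electronic goods, €50.00 or more → 10.5% → €19.6539
Tax on electronic goods: unrounded sum = €138.44565 → €138.45

€138.45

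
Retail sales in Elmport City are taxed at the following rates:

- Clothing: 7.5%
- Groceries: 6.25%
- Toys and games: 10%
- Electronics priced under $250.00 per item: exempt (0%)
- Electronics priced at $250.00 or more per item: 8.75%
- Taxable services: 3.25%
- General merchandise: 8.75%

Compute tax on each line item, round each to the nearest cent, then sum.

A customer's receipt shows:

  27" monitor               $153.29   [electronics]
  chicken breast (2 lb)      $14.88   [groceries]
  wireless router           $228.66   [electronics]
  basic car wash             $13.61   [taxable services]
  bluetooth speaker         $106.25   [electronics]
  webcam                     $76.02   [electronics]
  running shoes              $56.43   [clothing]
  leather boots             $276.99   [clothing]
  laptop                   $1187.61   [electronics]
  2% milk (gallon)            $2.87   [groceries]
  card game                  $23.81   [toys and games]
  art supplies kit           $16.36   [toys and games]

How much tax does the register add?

$134.49

27" monitor $153.29: electronics, under $250.00 → 0% → $0.00
Chicken breast (2 lb) $14.88: groceries → 6.25% → $0.93
Wireless router $228.66: electronics, under $250.00 → 0% → $0.00
Basic car wash $13.61: taxable services → 3.25% → $0.44
Bluetooth speaker $106.25: electronics, under $250.00 → 0% → $0.00
Webcam $76.02: electronics, under $250.00 → 0% → $0.00
Running shoes $56.43: clothing → 7.5% → $4.23
Leather boots $276.99: clothing → 7.5% → $20.77
Laptop $1187.61: electronics, $250.00 or more → 8.75% → $103.92
2% milk (gallon) $2.87: groceries → 6.25% → $0.18
Card game $23.81: toys and games → 10% → $2.38
Art supplies kit $16.36: toys and games → 10% → $1.64
Total tax = $0.93 + $0.44 + $4.23 + $20.77 + $103.92 + $0.18 + $2.38 + $1.64 = $134.49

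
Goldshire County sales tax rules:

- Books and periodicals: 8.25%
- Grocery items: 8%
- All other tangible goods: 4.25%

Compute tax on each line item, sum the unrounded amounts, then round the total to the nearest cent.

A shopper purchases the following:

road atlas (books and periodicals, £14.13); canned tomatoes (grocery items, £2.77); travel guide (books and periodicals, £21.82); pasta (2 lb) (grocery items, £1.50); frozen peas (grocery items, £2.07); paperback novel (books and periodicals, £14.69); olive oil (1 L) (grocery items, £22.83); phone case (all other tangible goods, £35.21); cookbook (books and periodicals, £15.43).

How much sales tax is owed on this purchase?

Road atlas £14.13: books and periodicals → 8.25% → £1.165725
Canned tomatoes £2.77: grocery items → 8% → £0.2216
Travel guide £21.82: books and periodicals → 8.25% → £1.80015
Pasta (2 lb) £1.50: grocery items → 8% → £0.12
Frozen peas £2.07: grocery items → 8% → £0.1656
Paperback novel £14.69: books and periodicals → 8.25% → £1.211925
Olive oil (1 L) £22.83: grocery items → 8% → £1.8264
Phone case £35.21: all other tangible goods → 4.25% → £1.496425
Cookbook £15.43: books and periodicals → 8.25% → £1.272975
Unrounded tax sum = £9.2808 → £9.28

£9.28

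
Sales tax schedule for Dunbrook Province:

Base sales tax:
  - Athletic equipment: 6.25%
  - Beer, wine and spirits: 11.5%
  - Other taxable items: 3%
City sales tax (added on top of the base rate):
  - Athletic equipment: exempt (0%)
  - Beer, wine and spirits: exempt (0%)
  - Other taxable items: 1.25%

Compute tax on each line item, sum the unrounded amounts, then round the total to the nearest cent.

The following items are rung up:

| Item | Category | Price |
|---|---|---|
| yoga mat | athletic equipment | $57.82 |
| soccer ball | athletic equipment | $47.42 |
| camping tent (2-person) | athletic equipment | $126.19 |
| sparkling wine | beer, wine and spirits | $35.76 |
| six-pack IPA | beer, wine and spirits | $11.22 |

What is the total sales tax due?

$19.87

Yoga mat $57.82: athletic equipment → 6.25% + 0% city = 6.25% → $3.61375
Soccer ball $47.42: athletic equipment → 6.25% + 0% city = 6.25% → $2.96375
Camping tent (2-person) $126.19: athletic equipment → 6.25% + 0% city = 6.25% → $7.886875
Sparkling wine $35.76: beer, wine and spirits → 11.5% + 0% city = 11.5% → $4.1124
Six-pack IPA $11.22: beer, wine and spirits → 11.5% + 0% city = 11.5% → $1.2903
Unrounded tax sum = $19.867075 → $19.87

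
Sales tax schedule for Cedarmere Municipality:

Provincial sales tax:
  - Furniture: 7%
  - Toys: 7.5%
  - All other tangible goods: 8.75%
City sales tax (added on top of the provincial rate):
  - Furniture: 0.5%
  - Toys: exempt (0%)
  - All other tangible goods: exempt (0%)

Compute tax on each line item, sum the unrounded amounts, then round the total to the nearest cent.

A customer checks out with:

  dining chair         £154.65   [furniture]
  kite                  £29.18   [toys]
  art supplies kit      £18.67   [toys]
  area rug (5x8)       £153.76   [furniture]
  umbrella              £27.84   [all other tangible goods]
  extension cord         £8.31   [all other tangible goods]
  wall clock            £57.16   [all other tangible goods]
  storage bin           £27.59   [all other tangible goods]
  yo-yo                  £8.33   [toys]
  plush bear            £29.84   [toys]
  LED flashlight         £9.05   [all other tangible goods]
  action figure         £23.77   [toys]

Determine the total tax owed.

£42.74

Dining chair £154.65: furniture → 7% + 0.5% city = 7.5% → £11.59875
Kite £29.18: toys → 7.5% + 0% city = 7.5% → £2.1885
Art supplies kit £18.67: toys → 7.5% + 0% city = 7.5% → £1.40025
Area rug (5x8) £153.76: furniture → 7% + 0.5% city = 7.5% → £11.532
Umbrella £27.84: all other tangible goods → 8.75% + 0% city = 8.75% → £2.436
Extension cord £8.31: all other tangible goods → 8.75% + 0% city = 8.75% → £0.727125
Wall clock £57.16: all other tangible goods → 8.75% + 0% city = 8.75% → £5.0015
Storage bin £27.59: all other tangible goods → 8.75% + 0% city = 8.75% → £2.414125
Yo-yo £8.33: toys → 7.5% + 0% city = 7.5% → £0.62475
Plush bear £29.84: toys → 7.5% + 0% city = 7.5% → £2.238
LED flashlight £9.05: all other tangible goods → 8.75% + 0% city = 8.75% → £0.791875
Action figure £23.77: toys → 7.5% + 0% city = 7.5% → £1.78275
Unrounded tax sum = £42.735625 → £42.74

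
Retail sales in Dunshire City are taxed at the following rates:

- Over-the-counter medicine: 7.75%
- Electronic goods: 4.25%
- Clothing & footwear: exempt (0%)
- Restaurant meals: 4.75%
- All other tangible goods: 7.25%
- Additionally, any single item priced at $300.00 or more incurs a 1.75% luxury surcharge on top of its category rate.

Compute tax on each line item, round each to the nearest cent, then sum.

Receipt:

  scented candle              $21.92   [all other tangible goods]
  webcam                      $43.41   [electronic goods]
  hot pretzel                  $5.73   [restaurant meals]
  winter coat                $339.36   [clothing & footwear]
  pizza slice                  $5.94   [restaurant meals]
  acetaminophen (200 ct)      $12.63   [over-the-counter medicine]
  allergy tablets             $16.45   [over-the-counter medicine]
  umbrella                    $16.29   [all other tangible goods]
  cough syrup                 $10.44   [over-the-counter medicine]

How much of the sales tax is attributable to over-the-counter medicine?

Acetaminophen (200 ct) $12.63: over-the-counter medicine → 7.75% → $0.98
Allergy tablets $16.45: over-the-counter medicine → 7.75% → $1.27
Cough syrup $10.44: over-the-counter medicine → 7.75% → $0.81
Tax on over-the-counter medicine = $0.98 + $1.27 + $0.81 = $3.06

$3.06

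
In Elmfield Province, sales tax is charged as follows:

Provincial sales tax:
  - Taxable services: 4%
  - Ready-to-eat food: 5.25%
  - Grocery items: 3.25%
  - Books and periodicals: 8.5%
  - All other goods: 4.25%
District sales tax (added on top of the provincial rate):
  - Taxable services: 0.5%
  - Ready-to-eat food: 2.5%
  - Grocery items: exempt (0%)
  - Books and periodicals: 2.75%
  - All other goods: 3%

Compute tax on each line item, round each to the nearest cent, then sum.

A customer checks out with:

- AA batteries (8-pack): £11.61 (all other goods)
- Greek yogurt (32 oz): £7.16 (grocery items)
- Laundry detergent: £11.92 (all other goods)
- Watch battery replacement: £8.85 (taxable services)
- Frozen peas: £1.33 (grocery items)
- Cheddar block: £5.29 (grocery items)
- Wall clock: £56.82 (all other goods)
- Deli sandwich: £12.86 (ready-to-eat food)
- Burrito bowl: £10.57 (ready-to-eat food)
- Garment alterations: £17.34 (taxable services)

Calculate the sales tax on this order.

AA batteries (8-pack) £11.61: all other goods → 4.25% + 3% district = 7.25% → £0.84
Greek yogurt (32 oz) £7.16: grocery items → 3.25% + 0% district = 3.25% → £0.23
Laundry detergent £11.92: all other goods → 4.25% + 3% district = 7.25% → £0.86
Watch battery replacement £8.85: taxable services → 4% + 0.5% district = 4.5% → £0.40
Frozen peas £1.33: grocery items → 3.25% + 0% district = 3.25% → £0.04
Cheddar block £5.29: grocery items → 3.25% + 0% district = 3.25% → £0.17
Wall clock £56.82: all other goods → 4.25% + 3% district = 7.25% → £4.12
Deli sandwich £12.86: ready-to-eat food → 5.25% + 2.5% district = 7.75% → £1.00
Burrito bowl £10.57: ready-to-eat food → 5.25% + 2.5% district = 7.75% → £0.82
Garment alterations £17.34: taxable services → 4% + 0.5% district = 4.5% → £0.78
Total tax = £0.84 + £0.23 + £0.86 + £0.40 + £0.04 + £0.17 + £4.12 + £1.00 + £0.82 + £0.78 = £9.26

£9.26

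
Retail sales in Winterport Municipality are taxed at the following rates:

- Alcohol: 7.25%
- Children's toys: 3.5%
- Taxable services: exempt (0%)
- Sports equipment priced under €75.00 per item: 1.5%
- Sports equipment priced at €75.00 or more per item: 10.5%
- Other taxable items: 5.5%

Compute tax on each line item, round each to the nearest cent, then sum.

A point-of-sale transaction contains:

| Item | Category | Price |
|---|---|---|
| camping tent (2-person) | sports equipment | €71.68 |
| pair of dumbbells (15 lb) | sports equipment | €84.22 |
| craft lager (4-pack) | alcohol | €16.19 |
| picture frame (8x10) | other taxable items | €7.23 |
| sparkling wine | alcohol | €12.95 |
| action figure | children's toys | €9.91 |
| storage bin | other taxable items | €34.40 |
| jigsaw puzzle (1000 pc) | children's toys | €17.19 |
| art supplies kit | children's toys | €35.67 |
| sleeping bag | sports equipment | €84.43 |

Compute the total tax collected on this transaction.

Camping tent (2-person) €71.68: sports equipment, under €75.00 → 1.5% → €1.08
Pair of dumbbells (15 lb) €84.22: sports equipment, €75.00 or more → 10.5% → €8.84
Craft lager (4-pack) €16.19: alcohol → 7.25% → €1.17
Picture frame (8x10) €7.23: other taxable items → 5.5% → €0.40
Sparkling wine €12.95: alcohol → 7.25% → €0.94
Action figure €9.91: children's toys → 3.5% → €0.35
Storage bin €34.40: other taxable items → 5.5% → €1.89
Jigsaw puzzle (1000 pc) €17.19: children's toys → 3.5% → €0.60
Art supplies kit €35.67: children's toys → 3.5% → €1.25
Sleeping bag €84.43: sports equipment, €75.00 or more → 10.5% → €8.87
Total tax = €1.08 + €8.84 + €1.17 + €0.40 + €0.94 + €0.35 + €1.89 + €0.60 + €1.25 + €8.87 = €25.39

€25.39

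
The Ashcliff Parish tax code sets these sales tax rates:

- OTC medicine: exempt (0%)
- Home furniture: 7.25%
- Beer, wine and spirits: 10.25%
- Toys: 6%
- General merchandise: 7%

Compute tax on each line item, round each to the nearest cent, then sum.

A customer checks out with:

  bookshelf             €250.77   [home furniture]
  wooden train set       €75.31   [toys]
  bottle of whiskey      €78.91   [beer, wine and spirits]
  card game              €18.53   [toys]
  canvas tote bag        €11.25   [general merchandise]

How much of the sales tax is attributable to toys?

Wooden train set €75.31: toys → 6% → €4.52
Card game €18.53: toys → 6% → €1.11
Tax on toys = €4.52 + €1.11 = €5.63

€5.63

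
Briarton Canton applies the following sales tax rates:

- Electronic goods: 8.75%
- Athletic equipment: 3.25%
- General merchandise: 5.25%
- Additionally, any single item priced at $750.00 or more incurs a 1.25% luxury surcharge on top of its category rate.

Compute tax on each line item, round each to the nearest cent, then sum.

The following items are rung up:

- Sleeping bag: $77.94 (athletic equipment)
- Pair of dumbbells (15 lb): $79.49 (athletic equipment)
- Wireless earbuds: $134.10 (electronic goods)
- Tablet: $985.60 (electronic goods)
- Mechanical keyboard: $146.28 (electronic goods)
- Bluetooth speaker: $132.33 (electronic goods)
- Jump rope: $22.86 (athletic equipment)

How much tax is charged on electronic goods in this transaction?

$134.67

Wireless earbuds $134.10: electronic goods → 8.75% → $11.73
Tablet $985.60: electronic goods → 8.75% + 1.25% surcharge = 10% → $98.56
Mechanical keyboard $146.28: electronic goods → 8.75% → $12.80
Bluetooth speaker $132.33: electronic goods → 8.75% → $11.58
Tax on electronic goods = $11.73 + $98.56 + $12.80 + $11.58 = $134.67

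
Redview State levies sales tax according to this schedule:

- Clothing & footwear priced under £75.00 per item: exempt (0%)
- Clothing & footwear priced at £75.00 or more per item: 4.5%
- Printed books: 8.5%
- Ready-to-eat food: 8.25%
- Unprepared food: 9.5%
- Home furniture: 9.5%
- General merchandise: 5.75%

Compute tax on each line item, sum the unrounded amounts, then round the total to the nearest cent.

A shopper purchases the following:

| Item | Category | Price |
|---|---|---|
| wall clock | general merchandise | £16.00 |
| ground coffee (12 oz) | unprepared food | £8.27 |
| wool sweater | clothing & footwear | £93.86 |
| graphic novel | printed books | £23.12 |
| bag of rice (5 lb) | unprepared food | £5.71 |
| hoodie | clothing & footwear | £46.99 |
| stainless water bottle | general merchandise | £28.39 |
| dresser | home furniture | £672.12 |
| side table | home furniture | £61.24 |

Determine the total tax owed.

Wall clock £16.00: general merchandise → 5.75% → £0.92
Ground coffee (12 oz) £8.27: unprepared food → 9.5% → £0.78565
Wool sweater £93.86: clothing & footwear, £75.00 or more → 4.5% → £4.2237
Graphic novel £23.12: printed books → 8.5% → £1.9652
Bag of rice (5 lb) £5.71: unprepared food → 9.5% → £0.54245
Hoodie £46.99: clothing & footwear, under £75.00 → 0% → £0.00
Stainless water bottle £28.39: general merchandise → 5.75% → £1.632425
Dresser £672.12: home furniture → 9.5% → £63.8514
Side table £61.24: home furniture → 9.5% → £5.8178
Unrounded tax sum = £79.738625 → £79.74

£79.74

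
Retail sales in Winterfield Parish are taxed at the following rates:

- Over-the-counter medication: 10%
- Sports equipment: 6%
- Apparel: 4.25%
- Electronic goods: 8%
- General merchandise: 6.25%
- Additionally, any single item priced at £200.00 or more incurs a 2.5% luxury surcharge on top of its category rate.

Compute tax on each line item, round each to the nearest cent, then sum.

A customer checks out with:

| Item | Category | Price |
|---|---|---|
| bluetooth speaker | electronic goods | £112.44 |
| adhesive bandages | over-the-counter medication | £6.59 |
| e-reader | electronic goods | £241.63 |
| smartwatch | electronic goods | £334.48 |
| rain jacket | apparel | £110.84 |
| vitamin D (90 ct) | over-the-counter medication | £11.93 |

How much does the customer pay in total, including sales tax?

Bluetooth speaker £112.44: electronic goods → 8% → £9.00
Adhesive bandages £6.59: over-the-counter medication → 10% → £0.66
E-reader £241.63: electronic goods → 8% + 2.5% surcharge = 10.5% → £25.37
Smartwatch £334.48: electronic goods → 8% + 2.5% surcharge = 10.5% → £35.12
Rain jacket £110.84: apparel → 4.25% → £4.71
Vitamin D (90 ct) £11.93: over-the-counter medication → 10% → £1.19
Subtotal = £817.91; tax = £76.05; total due = £893.96

£893.96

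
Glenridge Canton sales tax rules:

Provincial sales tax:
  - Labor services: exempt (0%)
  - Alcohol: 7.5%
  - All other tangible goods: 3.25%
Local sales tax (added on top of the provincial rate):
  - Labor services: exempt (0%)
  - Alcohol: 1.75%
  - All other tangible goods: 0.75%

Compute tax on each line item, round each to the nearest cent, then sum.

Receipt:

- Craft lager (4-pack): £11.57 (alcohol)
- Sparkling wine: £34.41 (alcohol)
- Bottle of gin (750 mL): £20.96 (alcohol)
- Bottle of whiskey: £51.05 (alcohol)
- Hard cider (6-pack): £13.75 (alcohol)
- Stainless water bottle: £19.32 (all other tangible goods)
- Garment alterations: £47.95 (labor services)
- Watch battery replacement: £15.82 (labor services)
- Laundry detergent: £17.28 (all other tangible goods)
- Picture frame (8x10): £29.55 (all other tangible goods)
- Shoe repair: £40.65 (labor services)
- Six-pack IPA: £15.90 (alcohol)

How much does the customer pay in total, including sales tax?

£334.50

Craft lager (4-pack) £11.57: alcohol → 7.5% + 1.75% local = 9.25% → £1.07
Sparkling wine £34.41: alcohol → 7.5% + 1.75% local = 9.25% → £3.18
Bottle of gin (750 mL) £20.96: alcohol → 7.5% + 1.75% local = 9.25% → £1.94
Bottle of whiskey £51.05: alcohol → 7.5% + 1.75% local = 9.25% → £4.72
Hard cider (6-pack) £13.75: alcohol → 7.5% + 1.75% local = 9.25% → £1.27
Stainless water bottle £19.32: all other tangible goods → 3.25% + 0.75% local = 4% → £0.77
Garment alterations £47.95: labor services → 0% + 0% local = 0% → £0.00
Watch battery replacement £15.82: labor services → 0% + 0% local = 0% → £0.00
Laundry detergent £17.28: all other tangible goods → 3.25% + 0.75% local = 4% → £0.69
Picture frame (8x10) £29.55: all other tangible goods → 3.25% + 0.75% local = 4% → £1.18
Shoe repair £40.65: labor services → 0% + 0% local = 0% → £0.00
Six-pack IPA £15.90: alcohol → 7.5% + 1.75% local = 9.25% → £1.47
Subtotal = £318.21; tax = £16.29; total due = £334.50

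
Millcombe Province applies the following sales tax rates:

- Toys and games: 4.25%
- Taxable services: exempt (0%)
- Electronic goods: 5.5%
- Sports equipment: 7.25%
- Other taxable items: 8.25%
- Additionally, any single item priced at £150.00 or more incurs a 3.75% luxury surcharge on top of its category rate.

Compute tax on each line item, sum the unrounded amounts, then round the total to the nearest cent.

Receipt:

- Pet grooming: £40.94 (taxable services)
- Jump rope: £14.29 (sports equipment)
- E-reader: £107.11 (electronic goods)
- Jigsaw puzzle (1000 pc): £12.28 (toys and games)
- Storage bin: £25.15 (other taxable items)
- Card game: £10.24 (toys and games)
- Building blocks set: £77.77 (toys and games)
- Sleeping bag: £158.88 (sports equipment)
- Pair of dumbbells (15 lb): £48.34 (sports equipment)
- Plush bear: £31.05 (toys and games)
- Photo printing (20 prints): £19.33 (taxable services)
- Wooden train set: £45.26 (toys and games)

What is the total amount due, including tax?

£628.13

Pet grooming £40.94: taxable services → 0% → £0.00
Jump rope £14.29: sports equipment → 7.25% → £1.036025
E-reader £107.11: electronic goods → 5.5% → £5.89105
Jigsaw puzzle (1000 pc) £12.28: toys and games → 4.25% → £0.5219
Storage bin £25.15: other taxable items → 8.25% → £2.074875
Card game £10.24: toys and games → 4.25% → £0.4352
Building blocks set £77.77: toys and games → 4.25% → £3.305225
Sleeping bag £158.88: sports equipment → 7.25% + 3.75% surcharge = 11% → £17.4768
Pair of dumbbells (15 lb) £48.34: sports equipment → 7.25% → £3.50465
Plush bear £31.05: toys and games → 4.25% → £1.319625
Photo printing (20 prints) £19.33: taxable services → 0% → £0.00
Wooden train set £45.26: toys and games → 4.25% → £1.92355
Subtotal = £590.64; unrounded tax = £37.4889 → £37.49; total due = £628.13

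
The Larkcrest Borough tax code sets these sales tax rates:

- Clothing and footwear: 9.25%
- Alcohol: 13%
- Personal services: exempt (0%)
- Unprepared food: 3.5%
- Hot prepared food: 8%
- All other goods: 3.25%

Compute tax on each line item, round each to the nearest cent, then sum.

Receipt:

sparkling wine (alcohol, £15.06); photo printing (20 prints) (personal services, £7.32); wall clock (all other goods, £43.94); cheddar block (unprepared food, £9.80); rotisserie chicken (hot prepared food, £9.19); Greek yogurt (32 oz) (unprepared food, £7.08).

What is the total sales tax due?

Sparkling wine £15.06: alcohol → 13% → £1.96
Photo printing (20 prints) £7.32: personal services → 0% → £0.00
Wall clock £43.94: all other goods → 3.25% → £1.43
Cheddar block £9.80: unprepared food → 3.5% → £0.34
Rotisserie chicken £9.19: hot prepared food → 8% → £0.74
Greek yogurt (32 oz) £7.08: unprepared food → 3.5% → £0.25
Total tax = £1.96 + £1.43 + £0.34 + £0.74 + £0.25 = £4.72

£4.72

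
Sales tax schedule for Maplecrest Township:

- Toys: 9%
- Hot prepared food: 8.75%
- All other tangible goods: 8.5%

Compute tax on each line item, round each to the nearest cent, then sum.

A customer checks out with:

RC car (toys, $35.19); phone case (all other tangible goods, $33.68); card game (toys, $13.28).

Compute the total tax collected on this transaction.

$7.23

RC car $35.19: toys → 9% → $3.17
Phone case $33.68: all other tangible goods → 8.5% → $2.86
Card game $13.28: toys → 9% → $1.20
Total tax = $3.17 + $2.86 + $1.20 = $7.23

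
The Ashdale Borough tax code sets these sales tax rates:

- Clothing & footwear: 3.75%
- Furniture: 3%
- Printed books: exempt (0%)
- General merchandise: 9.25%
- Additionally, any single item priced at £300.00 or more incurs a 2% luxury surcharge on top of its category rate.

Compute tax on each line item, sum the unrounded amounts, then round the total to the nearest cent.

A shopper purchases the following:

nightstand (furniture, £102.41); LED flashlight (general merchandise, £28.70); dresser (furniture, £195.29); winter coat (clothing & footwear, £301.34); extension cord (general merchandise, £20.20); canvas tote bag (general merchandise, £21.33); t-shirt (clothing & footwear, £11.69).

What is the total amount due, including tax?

Nightstand £102.41: furniture → 3% → £3.0723
LED flashlight £28.70: general merchandise → 9.25% → £2.65475
Dresser £195.29: furniture → 3% → £5.8587
Winter coat £301.34: clothing & footwear → 3.75% + 2% surcharge = 5.75% → £17.32705
Extension cord £20.20: general merchandise → 9.25% → £1.8685
Canvas tote bag £21.33: general merchandise → 9.25% → £1.973025
T-shirt £11.69: clothing & footwear → 3.75% → £0.438375
Subtotal = £680.96; unrounded tax = £33.1927 → £33.19; total due = £714.15

£714.15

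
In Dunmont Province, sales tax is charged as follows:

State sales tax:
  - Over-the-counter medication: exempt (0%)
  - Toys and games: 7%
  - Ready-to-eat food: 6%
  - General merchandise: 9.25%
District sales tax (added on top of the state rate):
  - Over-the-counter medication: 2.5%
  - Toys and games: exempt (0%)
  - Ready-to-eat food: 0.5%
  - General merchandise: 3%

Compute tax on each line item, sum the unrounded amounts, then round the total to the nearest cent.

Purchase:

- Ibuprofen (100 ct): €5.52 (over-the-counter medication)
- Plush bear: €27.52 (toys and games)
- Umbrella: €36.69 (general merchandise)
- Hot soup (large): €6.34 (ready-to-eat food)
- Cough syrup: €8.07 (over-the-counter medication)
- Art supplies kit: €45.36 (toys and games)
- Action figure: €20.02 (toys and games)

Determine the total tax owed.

€11.75

Ibuprofen (100 ct) €5.52: over-the-counter medication → 0% + 2.5% district = 2.5% → €0.138
Plush bear €27.52: toys and games → 7% + 0% district = 7% → €1.9264
Umbrella €36.69: general merchandise → 9.25% + 3% district = 12.25% → €4.494525
Hot soup (large) €6.34: ready-to-eat food → 6% + 0.5% district = 6.5% → €0.4121
Cough syrup €8.07: over-the-counter medication → 0% + 2.5% district = 2.5% → €0.20175
Art supplies kit €45.36: toys and games → 7% + 0% district = 7% → €3.1752
Action figure €20.02: toys and games → 7% + 0% district = 7% → €1.4014
Unrounded tax sum = €11.749375 → €11.75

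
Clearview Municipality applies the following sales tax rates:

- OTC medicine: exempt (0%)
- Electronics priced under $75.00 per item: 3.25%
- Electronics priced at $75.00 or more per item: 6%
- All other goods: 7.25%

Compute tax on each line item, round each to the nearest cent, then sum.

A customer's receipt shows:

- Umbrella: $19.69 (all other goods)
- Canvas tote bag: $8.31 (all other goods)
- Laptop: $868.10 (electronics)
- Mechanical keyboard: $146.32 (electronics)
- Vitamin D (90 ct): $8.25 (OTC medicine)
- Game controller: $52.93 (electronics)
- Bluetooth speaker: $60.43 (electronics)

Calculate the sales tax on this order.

$66.58

Umbrella $19.69: all other goods → 7.25% → $1.43
Canvas tote bag $8.31: all other goods → 7.25% → $0.60
Laptop $868.10: electronics, $75.00 or more → 6% → $52.09
Mechanical keyboard $146.32: electronics, $75.00 or more → 6% → $8.78
Vitamin D (90 ct) $8.25: OTC medicine → 0% → $0.00
Game controller $52.93: electronics, under $75.00 → 3.25% → $1.72
Bluetooth speaker $60.43: electronics, under $75.00 → 3.25% → $1.96
Total tax = $1.43 + $0.60 + $52.09 + $8.78 + $1.72 + $1.96 = $66.58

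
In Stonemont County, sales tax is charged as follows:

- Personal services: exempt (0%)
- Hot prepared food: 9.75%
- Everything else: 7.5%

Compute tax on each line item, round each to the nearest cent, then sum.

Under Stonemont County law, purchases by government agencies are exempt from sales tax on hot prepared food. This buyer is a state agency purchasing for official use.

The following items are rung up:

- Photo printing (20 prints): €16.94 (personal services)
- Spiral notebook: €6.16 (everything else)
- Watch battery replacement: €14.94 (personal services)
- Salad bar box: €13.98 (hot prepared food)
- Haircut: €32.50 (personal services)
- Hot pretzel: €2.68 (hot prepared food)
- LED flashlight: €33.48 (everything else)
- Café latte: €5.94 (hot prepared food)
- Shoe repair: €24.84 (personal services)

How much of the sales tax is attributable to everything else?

€2.97

Spiral notebook €6.16: everything else → 7.5% → €0.46
LED flashlight €33.48: everything else → 7.5% → €2.51
Tax on everything else = €0.46 + €2.51 = €2.97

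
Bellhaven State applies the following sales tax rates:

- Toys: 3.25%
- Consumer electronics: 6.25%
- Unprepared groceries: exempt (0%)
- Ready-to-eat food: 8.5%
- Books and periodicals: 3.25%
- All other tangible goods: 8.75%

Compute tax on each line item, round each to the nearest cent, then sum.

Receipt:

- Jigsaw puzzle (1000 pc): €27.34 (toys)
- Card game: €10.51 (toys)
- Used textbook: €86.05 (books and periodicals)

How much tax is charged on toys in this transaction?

Jigsaw puzzle (1000 pc) €27.34: toys → 3.25% → €0.89
Card game €10.51: toys → 3.25% → €0.34
Tax on toys = €0.89 + €0.34 = €1.23

€1.23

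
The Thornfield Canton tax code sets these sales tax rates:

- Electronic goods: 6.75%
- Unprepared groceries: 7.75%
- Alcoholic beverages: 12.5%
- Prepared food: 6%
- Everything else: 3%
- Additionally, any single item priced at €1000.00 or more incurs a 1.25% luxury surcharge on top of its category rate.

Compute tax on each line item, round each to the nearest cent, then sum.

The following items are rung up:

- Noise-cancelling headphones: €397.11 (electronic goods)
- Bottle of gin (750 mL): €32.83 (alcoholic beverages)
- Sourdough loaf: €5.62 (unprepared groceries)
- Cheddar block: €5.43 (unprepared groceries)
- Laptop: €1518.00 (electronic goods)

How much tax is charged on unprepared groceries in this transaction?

€0.86

Sourdough loaf €5.62: unprepared groceries → 7.75% → €0.44
Cheddar block €5.43: unprepared groceries → 7.75% → €0.42
Tax on unprepared groceries = €0.44 + €0.42 = €0.86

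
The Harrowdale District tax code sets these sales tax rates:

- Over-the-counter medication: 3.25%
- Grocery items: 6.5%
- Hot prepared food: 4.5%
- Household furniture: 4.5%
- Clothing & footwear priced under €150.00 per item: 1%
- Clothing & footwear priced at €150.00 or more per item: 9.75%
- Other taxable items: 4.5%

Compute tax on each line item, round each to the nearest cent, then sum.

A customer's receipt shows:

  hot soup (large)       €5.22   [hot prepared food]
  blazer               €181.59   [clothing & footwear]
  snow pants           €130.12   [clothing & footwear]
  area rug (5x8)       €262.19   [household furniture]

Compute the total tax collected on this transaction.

Hot soup (large) €5.22: hot prepared food → 4.5% → €0.23
Blazer €181.59: clothing & footwear, €150.00 or more → 9.75% → €17.71
Snow pants €130.12: clothing & footwear, under €150.00 → 1% → €1.30
Area rug (5x8) €262.19: household furniture → 4.5% → €11.80
Total tax = €0.23 + €17.71 + €1.30 + €11.80 = €31.04

€31.04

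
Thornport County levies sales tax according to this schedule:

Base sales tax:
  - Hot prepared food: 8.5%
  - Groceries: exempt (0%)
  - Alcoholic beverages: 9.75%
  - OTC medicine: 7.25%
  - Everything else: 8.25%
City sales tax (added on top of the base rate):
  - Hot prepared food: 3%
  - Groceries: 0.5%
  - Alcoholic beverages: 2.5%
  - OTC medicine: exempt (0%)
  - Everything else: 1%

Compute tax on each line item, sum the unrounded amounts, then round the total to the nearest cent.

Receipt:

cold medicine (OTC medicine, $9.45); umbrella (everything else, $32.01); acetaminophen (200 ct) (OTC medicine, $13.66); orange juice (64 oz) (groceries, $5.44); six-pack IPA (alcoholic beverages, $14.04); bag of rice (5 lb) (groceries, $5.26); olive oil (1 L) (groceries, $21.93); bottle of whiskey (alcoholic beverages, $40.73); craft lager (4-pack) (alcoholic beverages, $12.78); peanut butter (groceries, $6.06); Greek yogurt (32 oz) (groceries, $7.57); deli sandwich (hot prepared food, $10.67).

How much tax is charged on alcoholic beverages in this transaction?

Six-pack IPA $14.04: alcoholic beverages → 9.75% + 2.5% city = 12.25% → $1.7199
Bottle of whiskey $40.73: alcoholic beverages → 9.75% + 2.5% city = 12.25% → $4.989425
Craft lager (4-pack) $12.78: alcoholic beverages → 9.75% + 2.5% city = 12.25% → $1.56555
Tax on alcoholic beverages: unrounded sum = $8.274875 → $8.27

$8.27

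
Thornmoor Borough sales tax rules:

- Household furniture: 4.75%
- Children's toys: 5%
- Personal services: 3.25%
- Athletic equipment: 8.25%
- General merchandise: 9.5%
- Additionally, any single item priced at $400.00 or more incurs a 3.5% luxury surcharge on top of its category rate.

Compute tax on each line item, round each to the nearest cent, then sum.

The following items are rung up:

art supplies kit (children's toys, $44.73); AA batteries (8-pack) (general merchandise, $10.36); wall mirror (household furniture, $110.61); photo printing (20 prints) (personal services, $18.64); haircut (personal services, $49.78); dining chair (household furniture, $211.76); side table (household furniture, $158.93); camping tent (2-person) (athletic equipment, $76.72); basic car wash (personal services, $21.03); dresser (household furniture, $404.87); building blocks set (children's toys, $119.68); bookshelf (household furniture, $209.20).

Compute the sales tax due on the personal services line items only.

Photo printing (20 prints) $18.64: personal services → 3.25% → $0.61
Haircut $49.78: personal services → 3.25% → $1.62
Basic car wash $21.03: personal services → 3.25% → $0.68
Tax on personal services = $0.61 + $1.62 + $0.68 = $2.91

$2.91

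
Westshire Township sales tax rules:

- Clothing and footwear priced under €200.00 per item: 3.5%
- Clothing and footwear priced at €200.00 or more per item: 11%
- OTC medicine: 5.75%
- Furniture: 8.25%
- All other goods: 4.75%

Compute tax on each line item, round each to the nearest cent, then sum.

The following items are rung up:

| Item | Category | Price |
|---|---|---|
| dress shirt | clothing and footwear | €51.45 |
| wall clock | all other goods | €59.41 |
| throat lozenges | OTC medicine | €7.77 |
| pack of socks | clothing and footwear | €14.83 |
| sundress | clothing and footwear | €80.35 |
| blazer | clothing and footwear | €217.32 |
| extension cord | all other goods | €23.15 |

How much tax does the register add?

€33.41

Dress shirt €51.45: clothing and footwear, under €200.00 → 3.5% → €1.80
Wall clock €59.41: all other goods → 4.75% → €2.82
Throat lozenges €7.77: OTC medicine → 5.75% → €0.45
Pack of socks €14.83: clothing and footwear, under €200.00 → 3.5% → €0.52
Sundress €80.35: clothing and footwear, under €200.00 → 3.5% → €2.81
Blazer €217.32: clothing and footwear, €200.00 or more → 11% → €23.91
Extension cord €23.15: all other goods → 4.75% → €1.10
Total tax = €1.80 + €2.82 + €0.45 + €0.52 + €2.81 + €23.91 + €1.10 = €33.41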